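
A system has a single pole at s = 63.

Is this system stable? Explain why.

Pole at s = 63 is in the right half-plane. Unstable.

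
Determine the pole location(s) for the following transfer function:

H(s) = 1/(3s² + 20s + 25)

Discriminant = 20² - 4×3×25 = 400 - 300 = 100 > 0, so two distinct real poles. Using quadratic formula: s = (-20 ± √100)/(2×3) = (-20 ± √100)/6, with √100 = 10. s₁ = -10/6 ≈ -1.6667, s₂ = -30/6 = -5. Poles: s₁ = -1.6667, s₂ = -5.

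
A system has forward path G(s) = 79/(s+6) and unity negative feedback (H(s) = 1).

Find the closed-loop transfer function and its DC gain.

T(s) = G/(1+GH) = [79/(s+6)] / [1 + 79/(s+6)] = 79/(s+6+79) = 79/(s+85). DC gain = 79/85 = 0.9294.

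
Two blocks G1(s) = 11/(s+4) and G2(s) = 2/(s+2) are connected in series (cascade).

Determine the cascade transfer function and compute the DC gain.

Series: multiply transfer functions. G_eq = 11/(s+4) × 2/(s+2) = 22/((s+4)(s+2)). DC gain = 22/(4×2) = 2.75.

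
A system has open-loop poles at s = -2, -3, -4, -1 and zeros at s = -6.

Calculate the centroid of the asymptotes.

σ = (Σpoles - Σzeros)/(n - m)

σ = (Σpoles - Σzeros)/(n - m) = (-10 - (-6))/(4 - 1) = -4/3 = -1.33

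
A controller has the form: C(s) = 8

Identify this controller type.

This is a Proportional (P) controller.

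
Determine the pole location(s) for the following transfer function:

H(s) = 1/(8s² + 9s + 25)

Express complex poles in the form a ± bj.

Discriminant = 9² - 4×8×25 = 81 - 800 = -719 < 0, so the poles are a complex conjugate pair s = (-9 ± j√719)/(2×8). Real part = -9/(2×8) = -9/16 = -0.5625; imaginary part = ±√719/(2×8) ≈ 1.6759. Poles: s = -0.5625 ± 1.6759j.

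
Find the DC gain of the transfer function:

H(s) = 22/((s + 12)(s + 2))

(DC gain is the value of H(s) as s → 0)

DC gain = H(0) = 22/(12 × 2) = 22/24 = 0.9167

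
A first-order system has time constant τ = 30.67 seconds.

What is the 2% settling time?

For first-order system, 2% settling time ≈ 4τ = 4 × 30.67 = 122.68 s.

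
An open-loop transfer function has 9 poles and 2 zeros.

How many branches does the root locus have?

Root locus has n branches where n = number of poles = 9.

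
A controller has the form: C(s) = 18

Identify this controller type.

This is a Proportional (P) controller.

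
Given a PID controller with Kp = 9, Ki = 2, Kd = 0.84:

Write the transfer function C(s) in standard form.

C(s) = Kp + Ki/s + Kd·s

Substituting values: C(s) = 9 + 2/s + 0.84s = (0.84s² + 9s + 2)/s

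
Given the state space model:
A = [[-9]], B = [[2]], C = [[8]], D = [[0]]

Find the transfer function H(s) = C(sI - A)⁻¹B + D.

(sI - A)⁻¹ = 1/(s + 9). H(s) = 8 × 2/(s + 9) + 0 = 16/(s + 9).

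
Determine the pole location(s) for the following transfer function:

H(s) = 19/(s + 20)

Pole is where denominator = 0: s + 20 = 0, so s = -20.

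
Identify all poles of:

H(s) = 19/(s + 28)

Pole is where denominator = 0: s + 28 = 0, so s = -28.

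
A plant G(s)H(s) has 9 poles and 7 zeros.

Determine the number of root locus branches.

Root locus has n branches where n = number of poles = 9.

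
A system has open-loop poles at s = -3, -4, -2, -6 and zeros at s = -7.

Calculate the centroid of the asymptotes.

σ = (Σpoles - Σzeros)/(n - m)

σ = (Σpoles - Σzeros)/(n - m) = (-15 - (-7))/(4 - 1) = -8/3 = -2.67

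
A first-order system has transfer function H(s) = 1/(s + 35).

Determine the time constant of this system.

For H(s) = 1/(s + 1/τ), the pole is at -1/τ = -35, so τ = 1/35 = 0.0286 s.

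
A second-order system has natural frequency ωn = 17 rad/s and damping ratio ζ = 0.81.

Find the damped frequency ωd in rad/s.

ωd = ωn√(1 - ζ²) = 17√(1 - 0.81²) = 9.97 rad/s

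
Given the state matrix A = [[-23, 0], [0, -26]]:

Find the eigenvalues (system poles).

For diagonal matrix, eigenvalues are diagonal entries: λ₁ = -23, λ₂ = -26.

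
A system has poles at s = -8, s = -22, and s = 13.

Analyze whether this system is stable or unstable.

Pole(s) at s = 13 are not in the left half-plane. System is unstable.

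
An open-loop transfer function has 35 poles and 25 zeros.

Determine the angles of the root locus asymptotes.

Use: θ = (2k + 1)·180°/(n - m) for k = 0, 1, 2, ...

n - m = 35 - 25 = 10. Angles: θk = (2k + 1)·180°/10 = 18°, 54°, 90°, 126°, 162°, 198°, 234°, 270°, 306°, 342°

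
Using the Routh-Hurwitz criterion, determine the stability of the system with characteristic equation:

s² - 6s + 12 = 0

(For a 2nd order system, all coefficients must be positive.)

Coefficients: 1, -6, 12. b=-6 not positive, so system is unstable.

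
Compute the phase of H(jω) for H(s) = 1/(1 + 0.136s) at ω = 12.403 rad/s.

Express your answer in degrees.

Phase = -arctan(ωτ) = -arctan(12.403 × 0.136) = -59.3°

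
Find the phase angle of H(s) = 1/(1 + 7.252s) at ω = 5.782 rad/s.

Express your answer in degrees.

Phase = -arctan(ωτ) = -arctan(5.782 × 7.252) = -88.6°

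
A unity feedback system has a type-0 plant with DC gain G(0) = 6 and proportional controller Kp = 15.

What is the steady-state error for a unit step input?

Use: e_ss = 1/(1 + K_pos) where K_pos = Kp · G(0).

K_pos = Kp · G(0) = 15 × 6 = 90. e_ss = 1/(1 + 90) = 0.0110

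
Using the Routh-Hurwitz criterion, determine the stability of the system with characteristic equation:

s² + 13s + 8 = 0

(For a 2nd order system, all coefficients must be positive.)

Coefficients: 1, 13, 8. All positive, so system is stable.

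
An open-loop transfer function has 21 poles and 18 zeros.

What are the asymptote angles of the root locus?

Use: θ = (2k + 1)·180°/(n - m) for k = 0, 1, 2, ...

n - m = 21 - 18 = 3. Angles: θk = (2k + 1)·180°/3 = 60°, 180°, 300°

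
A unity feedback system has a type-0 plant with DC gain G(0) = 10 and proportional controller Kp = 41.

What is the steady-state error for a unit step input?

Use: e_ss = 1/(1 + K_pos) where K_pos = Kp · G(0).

K_pos = Kp · G(0) = 41 × 10 = 410. e_ss = 1/(1 + 410) = 0.0024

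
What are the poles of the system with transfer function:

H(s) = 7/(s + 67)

Pole is where denominator = 0: s + 67 = 0, so s = -67.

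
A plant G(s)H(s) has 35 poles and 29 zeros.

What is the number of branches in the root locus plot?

Root locus has n branches where n = number of poles = 35.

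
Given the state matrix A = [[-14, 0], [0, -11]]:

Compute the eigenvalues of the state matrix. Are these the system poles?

For diagonal matrix, eigenvalues are diagonal entries: λ₁ = -14, λ₂ = -11. Eigenvalues of A = system poles.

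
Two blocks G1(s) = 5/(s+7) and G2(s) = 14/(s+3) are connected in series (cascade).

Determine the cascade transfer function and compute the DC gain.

Series: multiply transfer functions. G_eq = 5/(s+7) × 14/(s+3) = 70/((s+7)(s+3)). DC gain = 70/(7×3) = 3.3333.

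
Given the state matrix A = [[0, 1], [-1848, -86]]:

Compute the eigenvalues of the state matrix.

det(A - λI) = λ² - (-86)λ + 1848 = (λ - (-44))(λ - (-42)). Eigenvalues: -44, -42.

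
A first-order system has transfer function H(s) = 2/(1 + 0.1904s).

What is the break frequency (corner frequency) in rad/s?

Corner frequency = 1/τ = 1/0.1904 = 5.252 rad/s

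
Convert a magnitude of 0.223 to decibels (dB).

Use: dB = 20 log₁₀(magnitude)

dB = 20 log₁₀(0.223) = -13.0 dB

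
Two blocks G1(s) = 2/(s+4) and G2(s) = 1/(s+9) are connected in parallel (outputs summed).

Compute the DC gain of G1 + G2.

Parallel: G_eq = G1 + G2. DC gain = G1(0) + G2(0) = 2/4 + 1/9 = 0.5 + 0.1111 = 0.6111.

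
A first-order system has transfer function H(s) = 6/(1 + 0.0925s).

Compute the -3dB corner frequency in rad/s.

Corner frequency = 1/τ = 1/0.0925 = 10.811 rad/s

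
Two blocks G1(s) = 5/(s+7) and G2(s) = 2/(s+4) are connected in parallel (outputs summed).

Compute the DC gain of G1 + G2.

Parallel: G_eq = G1 + G2. DC gain = G1(0) + G2(0) = 5/7 + 2/4 = 0.7143 + 0.5 = 1.2143.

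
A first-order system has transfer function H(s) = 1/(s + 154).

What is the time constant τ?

For H(s) = 1/(s + 1/τ), the pole is at -1/τ = -154, so τ = 1/154 = 0.0065 s.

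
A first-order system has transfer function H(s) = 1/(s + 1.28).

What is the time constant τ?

For H(s) = 1/(s + 1/τ), the pole is at -1/τ = -1.28, so τ = 1/1.28 = 0.78125 s.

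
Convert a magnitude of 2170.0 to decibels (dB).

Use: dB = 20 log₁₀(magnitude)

dB = 20 log₁₀(2170.0) = 66.7 dB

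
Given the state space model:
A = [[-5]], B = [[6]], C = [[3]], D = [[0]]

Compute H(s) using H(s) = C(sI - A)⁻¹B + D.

(sI - A)⁻¹ = 1/(s + 5). H(s) = 3 × 6/(s + 5) + 0 = 18/(s + 5).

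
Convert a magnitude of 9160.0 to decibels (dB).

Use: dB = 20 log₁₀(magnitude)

dB = 20 log₁₀(9160.0) = 79.2 dB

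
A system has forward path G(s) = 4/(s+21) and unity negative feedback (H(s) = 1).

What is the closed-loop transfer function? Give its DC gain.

T(s) = G/(1+GH) = [4/(s+21)] / [1 + 4/(s+21)] = 4/(s+21+4) = 4/(s+25). DC gain = 4/25 = 0.16.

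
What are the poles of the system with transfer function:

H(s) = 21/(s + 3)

Pole is where denominator = 0: s + 3 = 0, so s = -3.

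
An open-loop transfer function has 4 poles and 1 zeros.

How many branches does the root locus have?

Root locus has n branches where n = number of poles = 4.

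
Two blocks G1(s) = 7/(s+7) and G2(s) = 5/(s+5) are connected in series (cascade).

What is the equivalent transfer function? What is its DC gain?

Series: multiply transfer functions. G_eq = 7/(s+7) × 5/(s+5) = 35/((s+7)(s+5)). DC gain = 35/(7×5) = 1.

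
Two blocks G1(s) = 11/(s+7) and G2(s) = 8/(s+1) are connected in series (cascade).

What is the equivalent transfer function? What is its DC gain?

Series: multiply transfer functions. G_eq = 11/(s+7) × 8/(s+1) = 88/((s+7)(s+1)). DC gain = 88/(7×1) = 12.5714.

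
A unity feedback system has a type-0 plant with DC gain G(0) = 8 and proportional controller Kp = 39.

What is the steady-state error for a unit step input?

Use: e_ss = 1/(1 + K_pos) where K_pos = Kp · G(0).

K_pos = Kp · G(0) = 39 × 8 = 312. e_ss = 1/(1 + 312) = 0.0032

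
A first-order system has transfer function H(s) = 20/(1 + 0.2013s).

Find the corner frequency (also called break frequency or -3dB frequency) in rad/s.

Corner frequency = 1/τ = 1/0.2013 = 4.968 rad/s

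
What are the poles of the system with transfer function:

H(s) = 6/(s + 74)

Pole is where denominator = 0: s + 74 = 0, so s = -74.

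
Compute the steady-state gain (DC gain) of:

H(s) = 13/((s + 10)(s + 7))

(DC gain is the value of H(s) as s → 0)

DC gain = H(0) = 13/(10 × 7) = 13/70 = 0.1857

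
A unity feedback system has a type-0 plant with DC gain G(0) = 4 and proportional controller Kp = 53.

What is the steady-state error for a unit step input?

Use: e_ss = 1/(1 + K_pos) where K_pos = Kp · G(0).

K_pos = Kp · G(0) = 53 × 4 = 212. e_ss = 1/(1 + 212) = 0.0047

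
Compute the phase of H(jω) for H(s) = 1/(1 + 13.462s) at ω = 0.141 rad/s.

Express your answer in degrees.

Phase = -arctan(ωτ) = -arctan(0.141 × 13.462) = -62.2°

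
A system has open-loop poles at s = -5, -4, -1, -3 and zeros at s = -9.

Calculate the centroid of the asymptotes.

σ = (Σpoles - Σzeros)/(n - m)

σ = (Σpoles - Σzeros)/(n - m) = (-13 - (-9))/(4 - 1) = -4/3 = -1.33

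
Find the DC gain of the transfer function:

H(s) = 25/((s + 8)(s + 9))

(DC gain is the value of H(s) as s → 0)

DC gain = H(0) = 25/(8 × 9) = 25/72 = 0.3472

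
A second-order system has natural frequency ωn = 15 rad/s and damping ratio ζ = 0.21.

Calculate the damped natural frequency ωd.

ωd = ωn√(1 - ζ²) = 15√(1 - 0.21²) = 14.67 rad/s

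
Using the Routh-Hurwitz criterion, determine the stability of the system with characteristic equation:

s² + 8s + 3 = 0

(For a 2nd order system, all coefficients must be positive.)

Coefficients: 1, 8, 3. All positive, so system is stable.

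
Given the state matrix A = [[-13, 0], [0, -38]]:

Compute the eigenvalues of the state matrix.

For diagonal matrix, eigenvalues are diagonal entries: λ₁ = -13, λ₂ = -38.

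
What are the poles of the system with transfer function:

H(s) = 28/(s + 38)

Pole is where denominator = 0: s + 38 = 0, so s = -38.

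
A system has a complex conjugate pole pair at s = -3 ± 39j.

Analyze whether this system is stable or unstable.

Real part of poles is -3 (< 0, left half-plane). Stable.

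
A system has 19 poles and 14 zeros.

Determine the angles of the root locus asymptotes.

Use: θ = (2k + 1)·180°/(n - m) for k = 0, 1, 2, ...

n - m = 19 - 14 = 5. Angles: θk = (2k + 1)·180°/5 = 36°, 108°, 180°, 252°, 324°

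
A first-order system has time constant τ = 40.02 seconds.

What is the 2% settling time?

For first-order system, 2% settling time ≈ 4τ = 4 × 40.02 = 160.08 s.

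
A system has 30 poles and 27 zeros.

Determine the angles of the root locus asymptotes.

n - m = 30 - 27 = 3. Angles: θk = (2k + 1)·180°/3 = 60°, 180°, 300°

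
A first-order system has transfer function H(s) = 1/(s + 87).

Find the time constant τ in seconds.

For H(s) = 1/(s + 1/τ), the pole is at -1/τ = -87, so τ = 1/87 = 0.0115 s.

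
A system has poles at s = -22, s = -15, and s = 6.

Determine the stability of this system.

Pole(s) at s = 6 are not in the left half-plane. System is unstable.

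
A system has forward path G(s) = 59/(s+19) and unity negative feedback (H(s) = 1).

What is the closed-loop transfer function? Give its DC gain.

T(s) = G/(1+GH) = [59/(s+19)] / [1 + 59/(s+19)] = 59/(s+19+59) = 59/(s+78). DC gain = 59/78 = 0.7564.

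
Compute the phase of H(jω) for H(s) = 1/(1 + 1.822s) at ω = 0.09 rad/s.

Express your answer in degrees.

Phase = -arctan(ωτ) = -arctan(0.09 × 1.822) = -9.3°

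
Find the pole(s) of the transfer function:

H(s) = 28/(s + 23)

Pole is where denominator = 0: s + 23 = 0, so s = -23.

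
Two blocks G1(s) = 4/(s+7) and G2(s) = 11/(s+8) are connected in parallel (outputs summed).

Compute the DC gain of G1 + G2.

Parallel: G_eq = G1 + G2. DC gain = G1(0) + G2(0) = 4/7 + 11/8 = 0.5714 + 1.375 = 1.9464.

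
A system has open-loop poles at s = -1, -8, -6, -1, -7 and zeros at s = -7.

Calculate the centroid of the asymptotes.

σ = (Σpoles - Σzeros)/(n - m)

σ = (Σpoles - Σzeros)/(n - m) = (-23 - (-7))/(5 - 1) = -16/4 = -4.0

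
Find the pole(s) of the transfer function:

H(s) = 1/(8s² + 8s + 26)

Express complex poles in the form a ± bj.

Discriminant = 8² - 4×8×26 = 64 - 832 = -768 < 0, so the poles are a complex conjugate pair s = (-8 ± j√768)/(2×8). Real part = -8/(2×8) = -8/16 = -0.5; imaginary part = ±√768/(2×8) ≈ 1.7321. Poles: s = -0.5 ± 1.7321j.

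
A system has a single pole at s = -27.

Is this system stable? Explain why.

Pole at s = -27 is in the left half-plane. Stable.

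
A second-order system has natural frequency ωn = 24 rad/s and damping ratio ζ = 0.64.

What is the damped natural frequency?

ωd = ωn√(1 - ζ²) = 24√(1 - 0.64²) = 18.44 rad/s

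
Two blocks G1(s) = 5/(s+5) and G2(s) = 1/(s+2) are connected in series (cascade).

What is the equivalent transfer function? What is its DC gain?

Series: multiply transfer functions. G_eq = 5/(s+5) × 1/(s+2) = 5/((s+5)(s+2)). DC gain = 5/(5×2) = 0.5.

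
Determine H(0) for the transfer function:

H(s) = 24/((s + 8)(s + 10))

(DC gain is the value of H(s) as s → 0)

DC gain = H(0) = 24/(8 × 10) = 24/80 = 0.3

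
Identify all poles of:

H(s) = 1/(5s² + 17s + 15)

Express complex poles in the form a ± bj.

Discriminant = 17² - 4×5×15 = 289 - 300 = -11 < 0, so the poles are a complex conjugate pair s = (-17 ± j√11)/(2×5). Real part = -17/(2×5) = -17/10 = -1.7; imaginary part = ±√11/(2×5) ≈ 0.3317. Poles: s = -1.7 ± 0.3317j.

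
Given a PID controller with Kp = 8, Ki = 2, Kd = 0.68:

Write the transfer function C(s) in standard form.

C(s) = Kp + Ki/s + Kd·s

Substituting values: C(s) = 8 + 2/s + 0.68s = (0.68s² + 8s + 2)/s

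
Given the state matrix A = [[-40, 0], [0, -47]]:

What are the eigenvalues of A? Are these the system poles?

For diagonal matrix, eigenvalues are diagonal entries: λ₁ = -40, λ₂ = -47. Eigenvalues of A = system poles.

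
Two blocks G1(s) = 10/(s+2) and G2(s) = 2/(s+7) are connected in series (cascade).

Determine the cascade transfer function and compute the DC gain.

Series: multiply transfer functions. G_eq = 10/(s+2) × 2/(s+7) = 20/((s+2)(s+7)). DC gain = 20/(2×7) = 1.4286.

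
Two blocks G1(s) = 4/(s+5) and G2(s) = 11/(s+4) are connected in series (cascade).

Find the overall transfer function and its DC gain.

Series: multiply transfer functions. G_eq = 4/(s+5) × 11/(s+4) = 44/((s+5)(s+4)). DC gain = 44/(5×4) = 2.2.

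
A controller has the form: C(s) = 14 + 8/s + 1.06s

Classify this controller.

This is a Proportional-Integral-Derivative (PID) controller.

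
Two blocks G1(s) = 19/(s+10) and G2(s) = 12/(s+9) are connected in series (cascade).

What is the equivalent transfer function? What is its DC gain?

Series: multiply transfer functions. G_eq = 19/(s+10) × 12/(s+9) = 228/((s+10)(s+9)). DC gain = 228/(10×9) = 2.5333.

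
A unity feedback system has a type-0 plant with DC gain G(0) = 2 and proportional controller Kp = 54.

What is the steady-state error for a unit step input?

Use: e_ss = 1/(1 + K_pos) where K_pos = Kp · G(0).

K_pos = Kp · G(0) = 54 × 2 = 108. e_ss = 1/(1 + 108) = 0.0092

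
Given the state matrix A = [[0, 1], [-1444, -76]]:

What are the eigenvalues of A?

det(A - λI) = λ² - (-76)λ + 1444 = (λ - (-38))(λ - (-38)). Eigenvalues: -38, -38.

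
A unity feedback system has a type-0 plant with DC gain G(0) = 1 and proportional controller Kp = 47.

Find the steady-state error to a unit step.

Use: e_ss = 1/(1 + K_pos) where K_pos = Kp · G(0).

K_pos = Kp · G(0) = 47 × 1 = 47. e_ss = 1/(1 + 47) = 0.0208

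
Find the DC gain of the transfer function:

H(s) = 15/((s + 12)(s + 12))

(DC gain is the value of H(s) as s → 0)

DC gain = H(0) = 15/(12 × 12) = 15/144 = 0.1042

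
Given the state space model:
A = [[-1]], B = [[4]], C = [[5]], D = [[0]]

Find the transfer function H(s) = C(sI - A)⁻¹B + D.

(sI - A)⁻¹ = 1/(s + 1). H(s) = 5 × 4/(s + 1) + 0 = 20/(s + 1).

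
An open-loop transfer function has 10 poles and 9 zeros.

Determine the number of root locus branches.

Root locus has n branches where n = number of poles = 10.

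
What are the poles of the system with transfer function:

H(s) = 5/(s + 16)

Pole is where denominator = 0: s + 16 = 0, so s = -16.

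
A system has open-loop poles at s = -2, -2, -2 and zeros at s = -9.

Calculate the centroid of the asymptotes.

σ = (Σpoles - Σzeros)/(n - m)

σ = (Σpoles - Σzeros)/(n - m) = (-6 - (-9))/(3 - 1) = 3/2 = 1.5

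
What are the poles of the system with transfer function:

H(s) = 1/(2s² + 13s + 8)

Discriminant = 13² - 4×2×8 = 169 - 64 = 105 > 0, so two distinct real poles. Using quadratic formula: s = (-13 ± √105)/(2×2) = (-13 ± √105)/4, with √105 ≈ 10.2470. s₁ ≈ -0.6883, s₂ ≈ -5.8117. Poles: s₁ = -0.6883, s₂ = -5.8117.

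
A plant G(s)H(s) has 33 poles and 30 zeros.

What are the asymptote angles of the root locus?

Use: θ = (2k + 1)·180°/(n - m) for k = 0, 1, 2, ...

n - m = 33 - 30 = 3. Angles: θk = (2k + 1)·180°/3 = 60°, 180°, 300°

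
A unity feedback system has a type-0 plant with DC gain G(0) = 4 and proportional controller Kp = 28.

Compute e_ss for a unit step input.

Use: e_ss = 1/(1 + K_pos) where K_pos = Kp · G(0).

K_pos = Kp · G(0) = 28 × 4 = 112. e_ss = 1/(1 + 112) = 0.0088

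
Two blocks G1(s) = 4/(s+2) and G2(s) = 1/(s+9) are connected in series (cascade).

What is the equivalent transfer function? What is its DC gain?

Series: multiply transfer functions. G_eq = 4/(s+2) × 1/(s+9) = 4/((s+2)(s+9)). DC gain = 4/(2×9) = 0.2222.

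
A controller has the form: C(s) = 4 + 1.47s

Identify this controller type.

This is a Proportional-Derivative (PD) controller.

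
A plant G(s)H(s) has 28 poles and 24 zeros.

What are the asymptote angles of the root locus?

n - m = 28 - 24 = 4. Angles: θk = (2k + 1)·180°/4 = 45°, 135°, 225°, 315°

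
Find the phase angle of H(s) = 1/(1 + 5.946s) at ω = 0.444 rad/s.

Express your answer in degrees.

Phase = -arctan(ωτ) = -arctan(0.444 × 5.946) = -69.3°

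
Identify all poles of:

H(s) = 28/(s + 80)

Pole is where denominator = 0: s + 80 = 0, so s = -80.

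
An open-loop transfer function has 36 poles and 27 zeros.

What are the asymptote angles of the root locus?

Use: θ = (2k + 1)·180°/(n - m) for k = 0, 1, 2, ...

n - m = 36 - 27 = 9. Angles: θk = (2k + 1)·180°/9 = 20°, 60°, 100°, 140°, 180°, 220°, 260°, 300°, 340°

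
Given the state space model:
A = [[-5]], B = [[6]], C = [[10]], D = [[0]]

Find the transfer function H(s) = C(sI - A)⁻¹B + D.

(sI - A)⁻¹ = 1/(s + 5). H(s) = 10 × 6/(s + 5) + 0 = 60/(s + 5).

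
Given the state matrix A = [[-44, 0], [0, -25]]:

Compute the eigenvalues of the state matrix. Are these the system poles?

For diagonal matrix, eigenvalues are diagonal entries: λ₁ = -44, λ₂ = -25. Eigenvalues of A = system poles.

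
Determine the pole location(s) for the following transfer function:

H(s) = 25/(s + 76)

Pole is where denominator = 0: s + 76 = 0, so s = -76.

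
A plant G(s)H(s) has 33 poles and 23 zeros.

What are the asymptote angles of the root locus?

n - m = 33 - 23 = 10. Angles: θk = (2k + 1)·180°/10 = 18°, 54°, 90°, 126°, 162°, 198°, 234°, 270°, 306°, 342°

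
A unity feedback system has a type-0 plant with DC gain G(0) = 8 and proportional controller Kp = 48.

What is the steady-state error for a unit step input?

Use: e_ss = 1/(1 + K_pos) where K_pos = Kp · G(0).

K_pos = Kp · G(0) = 48 × 8 = 384. e_ss = 1/(1 + 384) = 0.0026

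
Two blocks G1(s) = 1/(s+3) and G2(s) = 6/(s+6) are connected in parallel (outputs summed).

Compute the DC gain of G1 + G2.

Parallel: G_eq = G1 + G2. DC gain = G1(0) + G2(0) = 1/3 + 6/6 = 0.3333 + 1 = 1.3333.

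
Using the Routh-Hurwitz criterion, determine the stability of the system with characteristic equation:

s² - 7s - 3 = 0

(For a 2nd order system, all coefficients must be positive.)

Coefficients: 1, -7, -3. b=-7, c=-3 not positive, so system is unstable.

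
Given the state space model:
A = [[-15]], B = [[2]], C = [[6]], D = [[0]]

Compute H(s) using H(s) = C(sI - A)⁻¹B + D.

(sI - A)⁻¹ = 1/(s + 15). H(s) = 6 × 2/(s + 15) + 0 = 12/(s + 15).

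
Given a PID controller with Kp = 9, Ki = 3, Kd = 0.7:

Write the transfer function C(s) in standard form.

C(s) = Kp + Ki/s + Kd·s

Substituting values: C(s) = 9 + 3/s + 0.7s = (0.7s² + 9s + 3)/s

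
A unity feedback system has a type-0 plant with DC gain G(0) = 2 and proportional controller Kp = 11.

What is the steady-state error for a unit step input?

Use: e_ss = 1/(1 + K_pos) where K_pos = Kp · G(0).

K_pos = Kp · G(0) = 11 × 2 = 22. e_ss = 1/(1 + 22) = 0.0435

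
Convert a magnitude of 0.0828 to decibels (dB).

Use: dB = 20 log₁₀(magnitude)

dB = 20 log₁₀(0.0828) = -21.6 dB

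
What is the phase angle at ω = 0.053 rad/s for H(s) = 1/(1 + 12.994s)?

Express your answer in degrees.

Phase = -arctan(ωτ) = -arctan(0.053 × 12.994) = -34.6°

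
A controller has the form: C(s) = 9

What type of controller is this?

This is a Proportional (P) controller.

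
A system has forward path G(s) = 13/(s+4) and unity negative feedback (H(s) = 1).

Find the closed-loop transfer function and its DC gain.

T(s) = G/(1+GH) = [13/(s+4)] / [1 + 13/(s+4)] = 13/(s+4+13) = 13/(s+17). DC gain = 13/17 = 0.7647.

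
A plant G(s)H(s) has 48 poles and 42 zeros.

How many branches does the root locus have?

Root locus has n branches where n = number of poles = 48.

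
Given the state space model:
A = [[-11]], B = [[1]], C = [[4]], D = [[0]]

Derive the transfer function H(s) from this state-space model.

(sI - A)⁻¹ = 1/(s + 11). H(s) = 4 × 1/(s + 11) + 0 = 4/(s + 11).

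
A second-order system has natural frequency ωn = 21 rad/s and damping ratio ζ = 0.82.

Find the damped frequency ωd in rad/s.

ωd = ωn√(1 - ζ²) = 21√(1 - 0.82²) = 12.02 rad/s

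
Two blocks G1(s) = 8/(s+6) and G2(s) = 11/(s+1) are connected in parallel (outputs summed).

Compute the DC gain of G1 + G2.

Parallel: G_eq = G1 + G2. DC gain = G1(0) + G2(0) = 8/6 + 11/1 = 1.3333 + 11 = 12.3333.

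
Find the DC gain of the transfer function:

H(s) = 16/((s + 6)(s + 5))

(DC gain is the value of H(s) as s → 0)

DC gain = H(0) = 16/(6 × 5) = 16/30 = 0.5333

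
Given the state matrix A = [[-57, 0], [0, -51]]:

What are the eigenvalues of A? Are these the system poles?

For diagonal matrix, eigenvalues are diagonal entries: λ₁ = -57, λ₂ = -51. Eigenvalues of A = system poles.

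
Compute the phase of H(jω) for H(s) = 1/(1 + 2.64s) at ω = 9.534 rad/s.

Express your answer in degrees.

Phase = -arctan(ωτ) = -arctan(9.534 × 2.64) = -87.7°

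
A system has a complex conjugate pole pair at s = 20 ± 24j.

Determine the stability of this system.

Real part of poles is 20 (> 0, right half-plane). Unstable.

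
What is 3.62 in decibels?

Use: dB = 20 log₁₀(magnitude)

dB = 20 log₁₀(3.62) = 11.2 dB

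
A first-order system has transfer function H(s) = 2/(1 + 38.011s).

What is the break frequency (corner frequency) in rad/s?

Corner frequency = 1/τ = 1/38.011 = 0.026 rad/s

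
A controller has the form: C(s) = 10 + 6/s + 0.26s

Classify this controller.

This is a Proportional-Integral-Derivative (PID) controller.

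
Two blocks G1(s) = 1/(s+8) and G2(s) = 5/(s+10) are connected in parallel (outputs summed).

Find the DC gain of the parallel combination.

Parallel: G_eq = G1 + G2. DC gain = G1(0) + G2(0) = 1/8 + 5/10 = 0.125 + 0.5 = 0.625.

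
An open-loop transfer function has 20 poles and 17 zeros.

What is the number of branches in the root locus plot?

Root locus has n branches where n = number of poles = 20.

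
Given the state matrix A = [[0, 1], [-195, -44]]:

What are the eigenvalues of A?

det(A - λI) = λ² - (-44)λ + 195 = (λ - (-39))(λ - (-5)). Eigenvalues: -39, -5.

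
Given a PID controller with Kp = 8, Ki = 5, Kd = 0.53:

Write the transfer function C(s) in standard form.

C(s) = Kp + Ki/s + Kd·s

Substituting values: C(s) = 8 + 5/s + 0.53s = (0.53s² + 8s + 5)/s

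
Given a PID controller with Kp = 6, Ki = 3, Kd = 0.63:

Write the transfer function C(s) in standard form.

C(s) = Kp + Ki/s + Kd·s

Substituting values: C(s) = 6 + 3/s + 0.63s = (0.63s² + 6s + 3)/s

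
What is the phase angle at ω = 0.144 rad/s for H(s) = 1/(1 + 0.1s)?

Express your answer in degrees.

Phase = -arctan(ωτ) = -arctan(0.144 × 0.1) = -0.8°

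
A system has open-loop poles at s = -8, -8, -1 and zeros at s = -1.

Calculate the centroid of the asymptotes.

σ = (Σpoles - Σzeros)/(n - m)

σ = (Σpoles - Σzeros)/(n - m) = (-17 - (-1))/(3 - 1) = -16/2 = -8.0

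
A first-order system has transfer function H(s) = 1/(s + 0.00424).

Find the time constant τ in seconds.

For H(s) = 1/(s + 1/τ), the pole is at -1/τ = -0.00424, so τ = 1/0.00424 = 235.8 s.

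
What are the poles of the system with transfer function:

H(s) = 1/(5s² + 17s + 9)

Discriminant = 17² - 4×5×9 = 289 - 180 = 109 > 0, so two distinct real poles. Using quadratic formula: s = (-17 ± √109)/(2×5) = (-17 ± √109)/10, with √109 ≈ 10.4403. s₁ ≈ -0.6560, s₂ ≈ -2.7440. Poles: s₁ = -0.6560, s₂ = -2.7440.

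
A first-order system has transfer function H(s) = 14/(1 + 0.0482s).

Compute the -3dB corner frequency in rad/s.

Corner frequency = 1/τ = 1/0.0482 = 20.747 rad/s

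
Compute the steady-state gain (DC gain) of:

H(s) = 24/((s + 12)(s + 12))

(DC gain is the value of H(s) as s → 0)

DC gain = H(0) = 24/(12 × 12) = 24/144 = 0.1667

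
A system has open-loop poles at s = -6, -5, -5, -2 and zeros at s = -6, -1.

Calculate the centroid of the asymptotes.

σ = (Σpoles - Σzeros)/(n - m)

σ = (Σpoles - Σzeros)/(n - m) = (-18 - (-7))/(4 - 2) = -11/2 = -5.5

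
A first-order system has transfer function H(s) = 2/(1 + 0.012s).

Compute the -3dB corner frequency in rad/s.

Corner frequency = 1/τ = 1/0.012 = 83.333 rad/s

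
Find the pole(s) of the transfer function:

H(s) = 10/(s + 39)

Pole is where denominator = 0: s + 39 = 0, so s = -39.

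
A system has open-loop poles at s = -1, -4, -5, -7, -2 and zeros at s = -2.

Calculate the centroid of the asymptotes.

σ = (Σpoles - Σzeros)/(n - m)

σ = (Σpoles - Σzeros)/(n - m) = (-19 - (-2))/(5 - 1) = -17/4 = -4.25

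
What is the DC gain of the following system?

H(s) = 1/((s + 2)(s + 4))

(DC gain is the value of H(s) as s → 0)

DC gain = H(0) = 1/(2 × 4) = 1/8 = 0.125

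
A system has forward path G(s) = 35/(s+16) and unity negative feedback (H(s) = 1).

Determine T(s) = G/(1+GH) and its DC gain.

T(s) = G/(1+GH) = [35/(s+16)] / [1 + 35/(s+16)] = 35/(s+16+35) = 35/(s+51). DC gain = 35/51 = 0.6863.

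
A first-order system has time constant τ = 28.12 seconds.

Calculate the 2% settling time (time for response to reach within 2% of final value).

For first-order system, 2% settling time ≈ 4τ = 4 × 28.12 = 112.48 s.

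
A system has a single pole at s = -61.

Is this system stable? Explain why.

Pole at s = -61 is in the left half-plane. Stable.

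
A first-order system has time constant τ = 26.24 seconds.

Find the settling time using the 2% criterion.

For first-order system, 2% settling time ≈ 4τ = 4 × 26.24 = 104.96 s.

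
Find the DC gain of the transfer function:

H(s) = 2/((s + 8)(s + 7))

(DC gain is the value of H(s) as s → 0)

DC gain = H(0) = 2/(8 × 7) = 2/56 = 0.0357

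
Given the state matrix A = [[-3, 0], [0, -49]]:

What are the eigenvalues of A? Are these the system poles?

For diagonal matrix, eigenvalues are diagonal entries: λ₁ = -3, λ₂ = -49. Eigenvalues of A = system poles.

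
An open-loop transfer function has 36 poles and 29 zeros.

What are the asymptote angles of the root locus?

n - m = 36 - 29 = 7. Angles: θk = (2k + 1)·180°/7 = 25.71°, 77.14°, 128.57°, 180°, 231.43°, 282.86°, 334.29°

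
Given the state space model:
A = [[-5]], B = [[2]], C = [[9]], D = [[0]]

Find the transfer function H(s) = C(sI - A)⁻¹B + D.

(sI - A)⁻¹ = 1/(s + 5). H(s) = 9 × 2/(s + 5) + 0 = 18/(s + 5).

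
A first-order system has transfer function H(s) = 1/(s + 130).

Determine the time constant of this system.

For H(s) = 1/(s + 1/τ), the pole is at -1/τ = -130, so τ = 1/130 = 0.0077 s.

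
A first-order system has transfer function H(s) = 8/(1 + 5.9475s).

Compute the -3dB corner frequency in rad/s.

Corner frequency = 1/τ = 1/5.9475 = 0.168 rad/s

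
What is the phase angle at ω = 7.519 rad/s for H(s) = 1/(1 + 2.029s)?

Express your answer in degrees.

Phase = -arctan(ωτ) = -arctan(7.519 × 2.029) = -86.2°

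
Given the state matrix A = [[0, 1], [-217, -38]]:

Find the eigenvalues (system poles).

det(A - λI) = λ² - (-38)λ + 217 = (λ - (-7))(λ - (-31)). Eigenvalues: -7, -31.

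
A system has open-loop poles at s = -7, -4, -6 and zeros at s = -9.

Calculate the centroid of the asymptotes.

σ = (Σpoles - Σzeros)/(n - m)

σ = (Σpoles - Σzeros)/(n - m) = (-17 - (-9))/(3 - 1) = -8/2 = -4.0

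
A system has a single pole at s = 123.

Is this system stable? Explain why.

Pole at s = 123 is in the right half-plane. Unstable.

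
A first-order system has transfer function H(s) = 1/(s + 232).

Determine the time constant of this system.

For H(s) = 1/(s + 1/τ), the pole is at -1/τ = -232, so τ = 1/232 = 0.0043 s.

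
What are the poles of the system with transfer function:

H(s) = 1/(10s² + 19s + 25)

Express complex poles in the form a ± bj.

Discriminant = 19² - 4×10×25 = 361 - 1000 = -639 < 0, so the poles are a complex conjugate pair s = (-19 ± j√639)/(2×10). Real part = -19/(2×10) = -19/20 = -0.95; imaginary part = ±√639/(2×10) ≈ 1.2639. Poles: s = -0.95 ± 1.2639j.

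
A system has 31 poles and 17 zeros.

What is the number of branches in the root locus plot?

Root locus has n branches where n = number of poles = 31.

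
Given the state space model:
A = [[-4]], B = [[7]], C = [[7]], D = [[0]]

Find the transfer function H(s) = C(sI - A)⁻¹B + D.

(sI - A)⁻¹ = 1/(s + 4). H(s) = 7 × 7/(s + 4) + 0 = 49/(s + 4).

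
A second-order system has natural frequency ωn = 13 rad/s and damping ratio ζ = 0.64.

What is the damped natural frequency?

ωd = ωn√(1 - ζ²) = 13√(1 - 0.64²) = 9.99 rad/s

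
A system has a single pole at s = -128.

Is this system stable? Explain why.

Pole at s = -128 is in the left half-plane. Stable.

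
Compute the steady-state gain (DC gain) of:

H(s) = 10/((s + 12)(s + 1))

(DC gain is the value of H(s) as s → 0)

DC gain = H(0) = 10/(12 × 1) = 10/12 = 0.8333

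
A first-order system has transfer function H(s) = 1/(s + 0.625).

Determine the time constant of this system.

For H(s) = 1/(s + 1/τ), the pole is at -1/τ = -0.625, so τ = 1/0.625 = 1.6 s.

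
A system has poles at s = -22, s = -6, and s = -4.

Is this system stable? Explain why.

All poles are in the left half-plane. System is stable.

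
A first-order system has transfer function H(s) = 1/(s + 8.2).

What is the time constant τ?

For H(s) = 1/(s + 1/τ), the pole is at -1/τ = -8.2, so τ = 1/8.2 = 0.1220 s.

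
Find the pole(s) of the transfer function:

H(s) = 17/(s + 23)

Pole is where denominator = 0: s + 23 = 0, so s = -23.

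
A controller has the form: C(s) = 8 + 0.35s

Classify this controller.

This is a Proportional-Derivative (PD) controller.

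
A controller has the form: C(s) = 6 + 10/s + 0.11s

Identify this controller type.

This is a Proportional-Integral-Derivative (PID) controller.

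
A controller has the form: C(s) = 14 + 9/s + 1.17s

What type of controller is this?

This is a Proportional-Integral-Derivative (PID) controller.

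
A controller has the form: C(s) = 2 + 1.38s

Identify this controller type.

This is a Proportional-Derivative (PD) controller.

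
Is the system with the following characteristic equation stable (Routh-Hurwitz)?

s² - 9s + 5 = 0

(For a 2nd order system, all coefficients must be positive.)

Coefficients: 1, -9, 5. b=-9 not positive, so system is unstable.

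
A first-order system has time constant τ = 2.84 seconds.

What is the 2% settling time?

For first-order system, 2% settling time ≈ 4τ = 4 × 2.84 = 11.36 s.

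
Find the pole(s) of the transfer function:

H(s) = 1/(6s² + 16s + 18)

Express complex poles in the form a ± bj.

Discriminant = 16² - 4×6×18 = 256 - 432 = -176 < 0, so the poles are a complex conjugate pair s = (-16 ± j√176)/(2×6). Real part = -16/(2×6) = -16/12 ≈ -1.3333; imaginary part = ±√176/(2×6) ≈ 1.1055. Poles: s = -1.3333 ± 1.1055j.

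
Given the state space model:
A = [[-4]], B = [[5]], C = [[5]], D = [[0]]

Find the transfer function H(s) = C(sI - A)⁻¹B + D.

(sI - A)⁻¹ = 1/(s + 4). H(s) = 5 × 5/(s + 4) + 0 = 25/(s + 4).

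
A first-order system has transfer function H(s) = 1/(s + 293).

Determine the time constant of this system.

For H(s) = 1/(s + 1/τ), the pole is at -1/τ = -293, so τ = 1/293 = 0.0034 s.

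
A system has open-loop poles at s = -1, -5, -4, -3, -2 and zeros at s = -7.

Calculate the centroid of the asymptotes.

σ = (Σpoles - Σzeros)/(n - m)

σ = (Σpoles - Σzeros)/(n - m) = (-15 - (-7))/(5 - 1) = -8/4 = -2.0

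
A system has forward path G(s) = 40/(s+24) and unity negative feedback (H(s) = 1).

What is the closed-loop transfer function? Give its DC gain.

T(s) = G/(1+GH) = [40/(s+24)] / [1 + 40/(s+24)] = 40/(s+24+40) = 40/(s+64). DC gain = 40/64 = 0.625.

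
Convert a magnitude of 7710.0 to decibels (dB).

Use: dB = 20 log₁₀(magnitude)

dB = 20 log₁₀(7710.0) = 77.7 dB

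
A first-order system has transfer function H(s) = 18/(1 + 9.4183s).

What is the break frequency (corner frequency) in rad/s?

Corner frequency = 1/τ = 1/9.4183 = 0.106 rad/s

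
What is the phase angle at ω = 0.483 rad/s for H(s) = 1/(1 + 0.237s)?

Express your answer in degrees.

Phase = -arctan(ωτ) = -arctan(0.483 × 0.237) = -6.5°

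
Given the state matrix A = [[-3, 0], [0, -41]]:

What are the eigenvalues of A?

For diagonal matrix, eigenvalues are diagonal entries: λ₁ = -3, λ₂ = -41.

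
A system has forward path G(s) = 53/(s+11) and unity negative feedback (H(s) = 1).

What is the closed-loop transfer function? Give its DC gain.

T(s) = G/(1+GH) = [53/(s+11)] / [1 + 53/(s+11)] = 53/(s+11+53) = 53/(s+64). DC gain = 53/64 = 0.828125.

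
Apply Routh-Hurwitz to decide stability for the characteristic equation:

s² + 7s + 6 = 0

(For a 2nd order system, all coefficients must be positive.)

Coefficients: 1, 7, 6. All positive, so system is stable.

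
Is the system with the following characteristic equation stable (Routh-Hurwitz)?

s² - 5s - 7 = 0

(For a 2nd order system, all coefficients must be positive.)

Coefficients: 1, -5, -7. b=-5, c=-7 not positive, so system is unstable.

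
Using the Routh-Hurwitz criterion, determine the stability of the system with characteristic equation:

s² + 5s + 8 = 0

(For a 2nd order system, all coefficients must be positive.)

Coefficients: 1, 5, 8. All positive, so system is stable.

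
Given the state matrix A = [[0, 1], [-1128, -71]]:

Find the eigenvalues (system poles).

det(A - λI) = λ² - (-71)λ + 1128 = (λ - (-47))(λ - (-24)). Eigenvalues: -47, -24.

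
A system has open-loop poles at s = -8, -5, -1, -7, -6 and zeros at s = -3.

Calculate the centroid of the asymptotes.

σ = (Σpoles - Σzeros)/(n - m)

σ = (Σpoles - Σzeros)/(n - m) = (-27 - (-3))/(5 - 1) = -24/4 = -6.0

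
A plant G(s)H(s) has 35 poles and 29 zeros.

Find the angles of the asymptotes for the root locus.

n - m = 35 - 29 = 6. Angles: θk = (2k + 1)·180°/6 = 30°, 90°, 150°, 210°, 270°, 330°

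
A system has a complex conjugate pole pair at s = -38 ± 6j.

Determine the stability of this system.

Real part of poles is -38 (< 0, left half-plane). Stable.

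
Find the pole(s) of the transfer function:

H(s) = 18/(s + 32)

Pole is where denominator = 0: s + 32 = 0, so s = -32.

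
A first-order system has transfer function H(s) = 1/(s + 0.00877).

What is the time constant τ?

For H(s) = 1/(s + 1/τ), the pole is at -1/τ = -0.00877, so τ = 1/0.00877 = 114 s.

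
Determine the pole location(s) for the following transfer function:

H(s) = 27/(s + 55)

Pole is where denominator = 0: s + 55 = 0, so s = -55.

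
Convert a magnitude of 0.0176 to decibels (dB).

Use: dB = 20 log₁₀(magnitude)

dB = 20 log₁₀(0.0176) = -35.1 dB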